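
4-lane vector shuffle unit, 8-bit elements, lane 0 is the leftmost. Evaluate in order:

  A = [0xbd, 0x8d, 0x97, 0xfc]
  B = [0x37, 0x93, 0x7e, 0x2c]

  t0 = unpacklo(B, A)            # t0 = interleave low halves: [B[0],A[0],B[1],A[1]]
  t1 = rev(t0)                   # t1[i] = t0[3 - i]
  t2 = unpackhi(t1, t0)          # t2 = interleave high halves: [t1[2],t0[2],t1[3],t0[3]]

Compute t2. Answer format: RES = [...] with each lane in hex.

t0 = [0x37, 0xbd, 0x93, 0x8d]
t1 = [0x8d, 0x93, 0xbd, 0x37]
t2 = [0xbd, 0x93, 0x37, 0x8d]

RES = [0xbd, 0x93, 0x37, 0x8d]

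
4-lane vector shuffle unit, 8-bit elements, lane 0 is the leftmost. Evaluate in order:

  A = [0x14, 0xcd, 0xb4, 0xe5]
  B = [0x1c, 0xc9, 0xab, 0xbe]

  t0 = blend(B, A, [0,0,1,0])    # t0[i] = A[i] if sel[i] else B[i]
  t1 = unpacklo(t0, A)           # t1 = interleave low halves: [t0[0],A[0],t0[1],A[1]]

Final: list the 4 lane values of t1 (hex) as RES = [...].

RES = [0x1c, 0x14, 0xc9, 0xcd]

  t0: 1c c9 b4 be
  t1: 1c 14 c9 cd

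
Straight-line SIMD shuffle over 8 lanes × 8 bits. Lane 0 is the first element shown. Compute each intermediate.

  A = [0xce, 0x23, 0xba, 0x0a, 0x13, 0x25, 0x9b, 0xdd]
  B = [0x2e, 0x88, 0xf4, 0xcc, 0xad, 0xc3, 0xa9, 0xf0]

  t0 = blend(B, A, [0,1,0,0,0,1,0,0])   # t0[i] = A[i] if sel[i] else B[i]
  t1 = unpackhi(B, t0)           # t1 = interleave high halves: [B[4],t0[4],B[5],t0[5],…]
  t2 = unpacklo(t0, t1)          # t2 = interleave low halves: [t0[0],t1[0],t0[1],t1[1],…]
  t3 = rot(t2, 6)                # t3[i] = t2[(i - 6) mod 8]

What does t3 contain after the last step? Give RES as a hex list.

RES = [ 0x23  0xad  0xf4  0xc3  0xcc  0x25  0x2e  0xad ]

t0 = [0x2e, 0x23, 0xf4, 0xcc, 0xad, 0x25, 0xa9, 0xf0]
t1 = [0xad, 0xad, 0xc3, 0x25, 0xa9, 0xa9, 0xf0, 0xf0]
t2 = [0x2e, 0xad, 0x23, 0xad, 0xf4, 0xc3, 0xcc, 0x25]
t3 = [0x23, 0xad, 0xf4, 0xc3, 0xcc, 0x25, 0x2e, 0xad]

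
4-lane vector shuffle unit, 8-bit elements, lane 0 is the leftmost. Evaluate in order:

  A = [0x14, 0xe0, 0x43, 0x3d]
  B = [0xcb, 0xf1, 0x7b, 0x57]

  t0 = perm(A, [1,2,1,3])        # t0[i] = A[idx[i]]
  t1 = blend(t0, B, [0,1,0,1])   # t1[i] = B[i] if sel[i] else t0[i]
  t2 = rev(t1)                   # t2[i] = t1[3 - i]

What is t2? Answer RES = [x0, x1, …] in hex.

→ t0 |e0|43|e0|3d|
→ t1 |e0|f1|e0|57|
→ t2 |57|e0|f1|e0|

RES = [ 0x57  0xe0  0xf1  0xe0 ]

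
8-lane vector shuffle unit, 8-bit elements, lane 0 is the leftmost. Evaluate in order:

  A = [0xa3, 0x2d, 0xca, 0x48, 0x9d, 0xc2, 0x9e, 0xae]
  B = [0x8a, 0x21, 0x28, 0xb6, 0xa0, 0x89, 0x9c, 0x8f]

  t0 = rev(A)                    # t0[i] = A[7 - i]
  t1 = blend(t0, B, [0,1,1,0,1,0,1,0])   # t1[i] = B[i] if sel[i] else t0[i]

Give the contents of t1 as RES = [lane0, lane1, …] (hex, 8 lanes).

t0 = [0xae, 0x9e, 0xc2, 0x9d, 0x48, 0xca, 0x2d, 0xa3]
t1 = [0xae, 0x21, 0x28, 0x9d, 0xa0, 0xca, 0x9c, 0xa3]

RES = [0xae, 0x21, 0x28, 0x9d, 0xa0, 0xca, 0x9c, 0xa3]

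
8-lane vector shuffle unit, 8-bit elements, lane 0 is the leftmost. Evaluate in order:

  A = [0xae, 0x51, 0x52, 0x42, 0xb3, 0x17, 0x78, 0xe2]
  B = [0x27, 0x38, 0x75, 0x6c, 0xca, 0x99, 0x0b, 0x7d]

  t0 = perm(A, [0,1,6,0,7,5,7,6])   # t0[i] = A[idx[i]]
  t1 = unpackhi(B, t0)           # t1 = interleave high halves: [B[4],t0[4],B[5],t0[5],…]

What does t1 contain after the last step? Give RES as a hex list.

  t0: ae 51 78 ae e2 17 e2 78
  t1: ca e2 99 17 0b e2 7d 78

RES = [0xca, 0xe2, 0x99, 0x17, 0x0b, 0xe2, 0x7d, 0x78]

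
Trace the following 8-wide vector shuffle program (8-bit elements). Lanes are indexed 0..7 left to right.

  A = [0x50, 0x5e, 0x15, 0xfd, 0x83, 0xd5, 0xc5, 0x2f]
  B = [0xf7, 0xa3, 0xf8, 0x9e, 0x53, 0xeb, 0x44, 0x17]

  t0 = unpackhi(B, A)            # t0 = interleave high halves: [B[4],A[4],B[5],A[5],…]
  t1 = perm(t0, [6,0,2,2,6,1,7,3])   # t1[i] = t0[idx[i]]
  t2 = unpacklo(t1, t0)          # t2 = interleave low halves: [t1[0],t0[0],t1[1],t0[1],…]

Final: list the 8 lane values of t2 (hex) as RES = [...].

  t0: 53 83 eb d5 44 c5 17 2f
  t1: 17 53 eb eb 17 83 2f d5
  t2: 17 53 53 83 eb eb eb d5

RES = [0x17, 0x53, 0x53, 0x83, 0xeb, 0xeb, 0xeb, 0xd5]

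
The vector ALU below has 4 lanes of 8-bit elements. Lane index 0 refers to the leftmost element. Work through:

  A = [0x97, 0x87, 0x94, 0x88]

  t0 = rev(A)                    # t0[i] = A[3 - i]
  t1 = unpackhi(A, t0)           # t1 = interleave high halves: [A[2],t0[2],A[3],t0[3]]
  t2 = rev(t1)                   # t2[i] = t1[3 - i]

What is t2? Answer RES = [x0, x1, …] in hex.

→ t0 |88|94|87|97|
→ t1 |94|87|88|97|
→ t2 |97|88|87|94|

RES = [ 0x97  0x88  0x87  0x94 ]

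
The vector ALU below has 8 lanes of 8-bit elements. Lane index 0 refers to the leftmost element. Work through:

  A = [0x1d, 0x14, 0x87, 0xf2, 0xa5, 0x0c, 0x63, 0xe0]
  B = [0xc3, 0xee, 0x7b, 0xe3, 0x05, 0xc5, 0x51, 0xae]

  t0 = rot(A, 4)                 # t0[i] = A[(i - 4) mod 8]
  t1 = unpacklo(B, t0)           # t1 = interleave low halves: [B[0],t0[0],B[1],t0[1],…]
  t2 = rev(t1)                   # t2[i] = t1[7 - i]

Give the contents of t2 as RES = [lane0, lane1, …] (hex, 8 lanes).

RES = [ 0xe0  0xe3  0x63  0x7b  0x0c  0xee  0xa5  0xc3 ]

→ t0 |a5|0c|63|e0|1d|14|87|f2|
→ t1 |c3|a5|ee|0c|7b|63|e3|e0|
→ t2 |e0|e3|63|7b|0c|ee|a5|c3|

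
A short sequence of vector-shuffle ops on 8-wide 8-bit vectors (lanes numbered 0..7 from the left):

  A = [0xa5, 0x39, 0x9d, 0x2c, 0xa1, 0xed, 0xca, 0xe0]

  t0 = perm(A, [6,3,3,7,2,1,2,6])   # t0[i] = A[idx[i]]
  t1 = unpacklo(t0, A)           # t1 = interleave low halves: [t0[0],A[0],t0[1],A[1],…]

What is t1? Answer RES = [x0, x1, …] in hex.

RES = [ 0xca  0xa5  0x2c  0x39  0x2c  0x9d  0xe0  0x2c ]

t0 = [0xca, 0x2c, 0x2c, 0xe0, 0x9d, 0x39, 0x9d, 0xca]
t1 = [0xca, 0xa5, 0x2c, 0x39, 0x2c, 0x9d, 0xe0, 0x2c]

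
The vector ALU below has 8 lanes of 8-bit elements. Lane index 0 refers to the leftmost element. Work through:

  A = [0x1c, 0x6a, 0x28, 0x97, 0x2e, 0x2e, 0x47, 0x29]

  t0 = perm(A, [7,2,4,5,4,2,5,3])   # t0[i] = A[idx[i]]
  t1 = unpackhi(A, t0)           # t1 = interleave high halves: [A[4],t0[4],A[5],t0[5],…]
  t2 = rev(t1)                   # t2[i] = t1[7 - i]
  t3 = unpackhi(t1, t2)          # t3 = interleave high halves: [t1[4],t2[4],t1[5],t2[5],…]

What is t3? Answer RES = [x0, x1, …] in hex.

RES = [0x47, 0x28, 0x2e, 0x2e, 0x29, 0x2e, 0x97, 0x2e]

→ t0 |29|28|2e|2e|2e|28|2e|97|
→ t1 |2e|2e|2e|28|47|2e|29|97|
→ t2 |97|29|2e|47|28|2e|2e|2e|
→ t3 |47|28|2e|2e|29|2e|97|2e|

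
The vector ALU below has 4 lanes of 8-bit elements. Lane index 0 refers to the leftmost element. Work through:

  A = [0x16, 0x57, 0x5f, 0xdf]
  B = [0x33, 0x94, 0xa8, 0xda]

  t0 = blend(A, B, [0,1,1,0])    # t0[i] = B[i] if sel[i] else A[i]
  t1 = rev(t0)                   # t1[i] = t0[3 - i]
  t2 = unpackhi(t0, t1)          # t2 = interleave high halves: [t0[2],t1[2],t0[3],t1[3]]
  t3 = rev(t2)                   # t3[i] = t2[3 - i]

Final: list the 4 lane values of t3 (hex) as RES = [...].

RES = [0x16, 0xdf, 0x94, 0xa8]

  t0: 16 94 a8 df
  t1: df a8 94 16
  t2: a8 94 df 16
  t3: 16 df 94 a8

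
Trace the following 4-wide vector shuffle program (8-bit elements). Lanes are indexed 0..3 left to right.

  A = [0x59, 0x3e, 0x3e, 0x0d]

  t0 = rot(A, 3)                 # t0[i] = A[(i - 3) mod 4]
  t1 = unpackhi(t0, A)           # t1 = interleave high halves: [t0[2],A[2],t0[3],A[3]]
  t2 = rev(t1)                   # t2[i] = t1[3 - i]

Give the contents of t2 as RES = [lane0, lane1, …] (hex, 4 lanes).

→ t0 |3e|3e|0d|59|
→ t1 |0d|3e|59|0d|
→ t2 |0d|59|3e|0d|

RES = [ 0x0d  0x59  0x3e  0x0d ]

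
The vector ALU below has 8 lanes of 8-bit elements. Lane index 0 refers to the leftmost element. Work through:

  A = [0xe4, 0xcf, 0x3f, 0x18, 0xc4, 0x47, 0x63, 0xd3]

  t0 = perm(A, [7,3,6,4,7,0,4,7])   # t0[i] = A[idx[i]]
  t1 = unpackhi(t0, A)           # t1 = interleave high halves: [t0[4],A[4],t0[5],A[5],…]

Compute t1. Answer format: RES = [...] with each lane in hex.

t0 = [0xd3, 0x18, 0x63, 0xc4, 0xd3, 0xe4, 0xc4, 0xd3]
t1 = [0xd3, 0xc4, 0xe4, 0x47, 0xc4, 0x63, 0xd3, 0xd3]

RES = [ 0xd3  0xc4  0xe4  0x47  0xc4  0x63  0xd3  0xd3 ]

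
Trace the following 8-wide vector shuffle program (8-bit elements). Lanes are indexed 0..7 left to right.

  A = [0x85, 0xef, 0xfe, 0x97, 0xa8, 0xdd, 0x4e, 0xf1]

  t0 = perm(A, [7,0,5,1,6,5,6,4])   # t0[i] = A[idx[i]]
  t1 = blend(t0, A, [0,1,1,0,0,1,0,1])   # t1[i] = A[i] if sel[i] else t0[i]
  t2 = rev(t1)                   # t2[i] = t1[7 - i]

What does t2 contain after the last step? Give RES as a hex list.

t0 = [0xf1, 0x85, 0xdd, 0xef, 0x4e, 0xdd, 0x4e, 0xa8]
t1 = [0xf1, 0xef, 0xfe, 0xef, 0x4e, 0xdd, 0x4e, 0xf1]
t2 = [0xf1, 0x4e, 0xdd, 0x4e, 0xef, 0xfe, 0xef, 0xf1]

RES = [0xf1, 0x4e, 0xdd, 0x4e, 0xef, 0xfe, 0xef, 0xf1]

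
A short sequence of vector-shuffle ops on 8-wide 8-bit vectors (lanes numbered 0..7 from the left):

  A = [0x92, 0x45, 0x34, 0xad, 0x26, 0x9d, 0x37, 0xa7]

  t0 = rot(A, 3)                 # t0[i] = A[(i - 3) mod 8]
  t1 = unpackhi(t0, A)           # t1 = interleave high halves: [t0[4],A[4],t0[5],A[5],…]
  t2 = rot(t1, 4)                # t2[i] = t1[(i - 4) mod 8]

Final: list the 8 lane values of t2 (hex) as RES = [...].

t0 = [0x9d, 0x37, 0xa7, 0x92, 0x45, 0x34, 0xad, 0x26]
t1 = [0x45, 0x26, 0x34, 0x9d, 0xad, 0x37, 0x26, 0xa7]
t2 = [0xad, 0x37, 0x26, 0xa7, 0x45, 0x26, 0x34, 0x9d]

RES = [ 0xad  0x37  0x26  0xa7  0x45  0x26  0x34  0x9d ]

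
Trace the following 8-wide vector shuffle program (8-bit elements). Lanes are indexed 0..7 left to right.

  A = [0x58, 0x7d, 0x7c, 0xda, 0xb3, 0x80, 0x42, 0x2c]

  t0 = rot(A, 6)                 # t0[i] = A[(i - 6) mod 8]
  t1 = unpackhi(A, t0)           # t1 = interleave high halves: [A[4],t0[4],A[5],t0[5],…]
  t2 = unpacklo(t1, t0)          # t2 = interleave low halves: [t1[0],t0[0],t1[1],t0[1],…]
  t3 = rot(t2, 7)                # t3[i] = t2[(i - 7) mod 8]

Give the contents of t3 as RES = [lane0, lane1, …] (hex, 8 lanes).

→ t0 |7c|da|b3|80|42|2c|58|7d|
→ t1 |b3|42|80|2c|42|58|2c|7d|
→ t2 |b3|7c|42|da|80|b3|2c|80|
→ t3 |7c|42|da|80|b3|2c|80|b3|

RES = [0x7c, 0x42, 0xda, 0x80, 0xb3, 0x2c, 0x80, 0xb3]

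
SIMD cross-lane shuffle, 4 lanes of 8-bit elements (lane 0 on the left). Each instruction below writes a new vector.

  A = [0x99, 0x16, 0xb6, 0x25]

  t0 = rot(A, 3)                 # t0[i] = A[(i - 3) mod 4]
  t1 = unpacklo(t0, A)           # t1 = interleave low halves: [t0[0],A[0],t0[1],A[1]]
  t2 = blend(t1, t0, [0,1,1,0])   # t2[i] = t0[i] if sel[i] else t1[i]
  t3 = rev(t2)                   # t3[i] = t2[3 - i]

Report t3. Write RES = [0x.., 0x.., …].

RES = [0x16, 0x25, 0xb6, 0x16]

t0 = [0x16, 0xb6, 0x25, 0x99]
t1 = [0x16, 0x99, 0xb6, 0x16]
t2 = [0x16, 0xb6, 0x25, 0x16]
t3 = [0x16, 0x25, 0xb6, 0x16]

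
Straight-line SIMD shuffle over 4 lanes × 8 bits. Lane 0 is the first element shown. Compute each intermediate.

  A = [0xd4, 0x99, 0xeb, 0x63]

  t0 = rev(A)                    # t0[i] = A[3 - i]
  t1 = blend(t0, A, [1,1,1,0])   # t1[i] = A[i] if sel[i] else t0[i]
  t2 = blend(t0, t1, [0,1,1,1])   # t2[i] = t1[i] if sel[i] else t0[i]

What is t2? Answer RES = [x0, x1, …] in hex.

RES = [ 0x63  0x99  0xeb  0xd4 ]

  t0: 63 eb 99 d4
  t1: d4 99 eb d4
  t2: 63 99 eb d4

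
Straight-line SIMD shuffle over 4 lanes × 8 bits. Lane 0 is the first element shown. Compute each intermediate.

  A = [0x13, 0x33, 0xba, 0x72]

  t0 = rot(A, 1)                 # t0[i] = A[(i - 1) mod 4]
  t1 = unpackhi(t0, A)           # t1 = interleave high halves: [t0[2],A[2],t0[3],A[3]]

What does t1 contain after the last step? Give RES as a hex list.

RES = [ 0x33  0xba  0xba  0x72 ]

→ t0 |72|13|33|ba|
→ t1 |33|ba|ba|72|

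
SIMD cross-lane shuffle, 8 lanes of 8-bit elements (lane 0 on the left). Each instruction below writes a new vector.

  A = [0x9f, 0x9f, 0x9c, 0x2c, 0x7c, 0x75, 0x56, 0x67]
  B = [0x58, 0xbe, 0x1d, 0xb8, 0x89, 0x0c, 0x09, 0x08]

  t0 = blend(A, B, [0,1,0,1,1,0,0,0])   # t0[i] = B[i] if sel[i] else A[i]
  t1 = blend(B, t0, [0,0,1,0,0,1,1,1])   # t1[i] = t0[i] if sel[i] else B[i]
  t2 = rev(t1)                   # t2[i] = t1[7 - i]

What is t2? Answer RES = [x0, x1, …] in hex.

RES = [0x67, 0x56, 0x75, 0x89, 0xb8, 0x9c, 0xbe, 0x58]

  t0: 9f be 9c b8 89 75 56 67
  t1: 58 be 9c b8 89 75 56 67
  t2: 67 56 75 89 b8 9c be 58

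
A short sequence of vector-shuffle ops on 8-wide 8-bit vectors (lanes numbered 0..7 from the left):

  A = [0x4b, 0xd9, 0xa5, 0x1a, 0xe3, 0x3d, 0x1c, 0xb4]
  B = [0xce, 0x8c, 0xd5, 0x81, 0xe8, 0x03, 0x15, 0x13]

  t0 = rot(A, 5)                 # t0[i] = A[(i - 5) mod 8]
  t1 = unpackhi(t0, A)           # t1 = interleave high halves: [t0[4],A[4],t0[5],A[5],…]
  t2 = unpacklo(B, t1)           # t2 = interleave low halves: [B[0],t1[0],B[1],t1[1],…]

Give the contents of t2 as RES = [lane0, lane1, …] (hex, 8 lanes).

t0 = [0x1a, 0xe3, 0x3d, 0x1c, 0xb4, 0x4b, 0xd9, 0xa5]
t1 = [0xb4, 0xe3, 0x4b, 0x3d, 0xd9, 0x1c, 0xa5, 0xb4]
t2 = [0xce, 0xb4, 0x8c, 0xe3, 0xd5, 0x4b, 0x81, 0x3d]

RES = [0xce, 0xb4, 0x8c, 0xe3, 0xd5, 0x4b, 0x81, 0x3d]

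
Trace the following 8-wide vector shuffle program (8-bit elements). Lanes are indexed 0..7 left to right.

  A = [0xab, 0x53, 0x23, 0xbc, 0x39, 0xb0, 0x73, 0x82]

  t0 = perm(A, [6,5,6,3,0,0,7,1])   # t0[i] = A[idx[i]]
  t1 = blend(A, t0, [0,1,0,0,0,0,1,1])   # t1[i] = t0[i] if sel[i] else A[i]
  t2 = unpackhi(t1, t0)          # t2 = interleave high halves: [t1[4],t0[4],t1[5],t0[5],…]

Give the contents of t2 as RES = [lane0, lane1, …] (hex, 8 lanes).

  t0: 73 b0 73 bc ab ab 82 53
  t1: ab b0 23 bc 39 b0 82 53
  t2: 39 ab b0 ab 82 82 53 53

RES = [0x39, 0xab, 0xb0, 0xab, 0x82, 0x82, 0x53, 0x53]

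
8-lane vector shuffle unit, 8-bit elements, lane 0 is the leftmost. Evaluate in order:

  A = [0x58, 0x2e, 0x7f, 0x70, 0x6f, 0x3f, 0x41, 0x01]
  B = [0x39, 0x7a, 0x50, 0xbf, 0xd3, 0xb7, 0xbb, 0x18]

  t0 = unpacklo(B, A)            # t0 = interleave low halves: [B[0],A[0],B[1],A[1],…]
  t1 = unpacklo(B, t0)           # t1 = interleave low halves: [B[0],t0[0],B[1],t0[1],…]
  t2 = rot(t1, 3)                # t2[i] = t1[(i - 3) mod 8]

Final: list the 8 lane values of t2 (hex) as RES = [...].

t0 = [0x39, 0x58, 0x7a, 0x2e, 0x50, 0x7f, 0xbf, 0x70]
t1 = [0x39, 0x39, 0x7a, 0x58, 0x50, 0x7a, 0xbf, 0x2e]
t2 = [0x7a, 0xbf, 0x2e, 0x39, 0x39, 0x7a, 0x58, 0x50]

RES = [0x7a, 0xbf, 0x2e, 0x39, 0x39, 0x7a, 0x58, 0x50]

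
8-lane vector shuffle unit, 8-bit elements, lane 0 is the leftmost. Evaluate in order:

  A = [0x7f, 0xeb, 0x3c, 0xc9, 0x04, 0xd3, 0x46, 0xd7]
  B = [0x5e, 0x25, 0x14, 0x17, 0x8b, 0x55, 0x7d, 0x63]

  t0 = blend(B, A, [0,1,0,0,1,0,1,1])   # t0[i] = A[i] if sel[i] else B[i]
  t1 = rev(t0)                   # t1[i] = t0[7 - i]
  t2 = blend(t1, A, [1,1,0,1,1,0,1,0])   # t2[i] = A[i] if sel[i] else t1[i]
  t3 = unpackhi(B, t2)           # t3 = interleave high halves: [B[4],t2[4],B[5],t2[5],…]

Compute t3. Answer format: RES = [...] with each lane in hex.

RES = [ 0x8b  0x04  0x55  0x14  0x7d  0x46  0x63  0x5e ]

  t0: 5e eb 14 17 04 55 46 d7
  t1: d7 46 55 04 17 14 eb 5e
  t2: 7f eb 55 c9 04 14 46 5e
  t3: 8b 04 55 14 7d 46 63 5e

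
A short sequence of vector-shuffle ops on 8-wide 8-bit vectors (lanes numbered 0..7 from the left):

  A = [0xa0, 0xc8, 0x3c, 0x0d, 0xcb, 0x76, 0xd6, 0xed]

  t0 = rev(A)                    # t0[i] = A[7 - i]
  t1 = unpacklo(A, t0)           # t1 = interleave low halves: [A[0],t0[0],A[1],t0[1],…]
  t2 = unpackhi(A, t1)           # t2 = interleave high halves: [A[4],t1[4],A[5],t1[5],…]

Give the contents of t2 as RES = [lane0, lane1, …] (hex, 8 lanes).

  t0: ed d6 76 cb 0d 3c c8 a0
  t1: a0 ed c8 d6 3c 76 0d cb
  t2: cb 3c 76 76 d6 0d ed cb

RES = [0xcb, 0x3c, 0x76, 0x76, 0xd6, 0x0d, 0xed, 0xcb]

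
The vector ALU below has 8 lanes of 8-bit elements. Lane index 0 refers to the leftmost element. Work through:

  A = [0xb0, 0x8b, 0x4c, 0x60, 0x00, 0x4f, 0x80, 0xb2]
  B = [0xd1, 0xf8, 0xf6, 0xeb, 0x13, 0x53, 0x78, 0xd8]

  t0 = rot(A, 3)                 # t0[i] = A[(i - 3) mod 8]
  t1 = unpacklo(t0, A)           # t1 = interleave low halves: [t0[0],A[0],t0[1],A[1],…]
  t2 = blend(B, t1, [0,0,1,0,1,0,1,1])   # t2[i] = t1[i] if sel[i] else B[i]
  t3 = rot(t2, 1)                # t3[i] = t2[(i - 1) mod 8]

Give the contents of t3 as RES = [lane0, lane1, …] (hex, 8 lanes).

t0 = [0x4f, 0x80, 0xb2, 0xb0, 0x8b, 0x4c, 0x60, 0x00]
t1 = [0x4f, 0xb0, 0x80, 0x8b, 0xb2, 0x4c, 0xb0, 0x60]
t2 = [0xd1, 0xf8, 0x80, 0xeb, 0xb2, 0x53, 0xb0, 0x60]
t3 = [0x60, 0xd1, 0xf8, 0x80, 0xeb, 0xb2, 0x53, 0xb0]

RES = [ 0x60  0xd1  0xf8  0x80  0xeb  0xb2  0x53  0xb0 ]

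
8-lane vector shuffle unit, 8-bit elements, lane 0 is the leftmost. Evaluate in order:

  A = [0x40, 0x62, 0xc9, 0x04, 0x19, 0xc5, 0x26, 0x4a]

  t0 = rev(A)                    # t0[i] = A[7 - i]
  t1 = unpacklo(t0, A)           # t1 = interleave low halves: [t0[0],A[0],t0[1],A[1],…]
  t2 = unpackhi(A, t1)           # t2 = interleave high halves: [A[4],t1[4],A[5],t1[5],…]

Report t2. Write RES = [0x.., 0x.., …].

  t0: 4a 26 c5 19 04 c9 62 40
  t1: 4a 40 26 62 c5 c9 19 04
  t2: 19 c5 c5 c9 26 19 4a 04

RES = [0x19, 0xc5, 0xc5, 0xc9, 0x26, 0x19, 0x4a, 0x04]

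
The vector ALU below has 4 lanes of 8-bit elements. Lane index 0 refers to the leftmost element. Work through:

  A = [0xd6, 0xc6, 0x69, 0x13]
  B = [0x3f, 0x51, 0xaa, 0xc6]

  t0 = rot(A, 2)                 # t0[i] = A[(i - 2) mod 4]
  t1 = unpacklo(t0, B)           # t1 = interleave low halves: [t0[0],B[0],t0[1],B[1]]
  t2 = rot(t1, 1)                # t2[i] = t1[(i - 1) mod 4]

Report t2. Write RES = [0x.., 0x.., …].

→ t0 |69|13|d6|c6|
→ t1 |69|3f|13|51|
→ t2 |51|69|3f|13|

RES = [0x51, 0x69, 0x3f, 0x13]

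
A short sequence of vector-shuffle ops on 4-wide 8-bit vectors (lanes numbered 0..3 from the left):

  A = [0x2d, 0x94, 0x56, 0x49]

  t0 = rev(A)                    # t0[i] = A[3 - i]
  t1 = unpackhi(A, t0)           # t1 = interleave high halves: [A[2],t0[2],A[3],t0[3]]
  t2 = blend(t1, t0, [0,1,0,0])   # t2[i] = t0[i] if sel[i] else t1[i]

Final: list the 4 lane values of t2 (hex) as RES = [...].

RES = [ 0x56  0x56  0x49  0x2d ]

→ t0 |49|56|94|2d|
→ t1 |56|94|49|2d|
→ t2 |56|56|49|2d|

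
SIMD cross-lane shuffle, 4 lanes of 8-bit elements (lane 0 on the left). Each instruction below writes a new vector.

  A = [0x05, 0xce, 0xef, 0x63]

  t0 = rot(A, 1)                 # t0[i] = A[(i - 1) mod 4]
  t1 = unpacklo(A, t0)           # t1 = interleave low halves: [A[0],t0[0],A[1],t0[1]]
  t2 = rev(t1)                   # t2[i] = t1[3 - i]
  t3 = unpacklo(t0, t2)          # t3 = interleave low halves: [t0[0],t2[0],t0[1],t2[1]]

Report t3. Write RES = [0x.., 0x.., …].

→ t0 |63|05|ce|ef|
→ t1 |05|63|ce|05|
→ t2 |05|ce|63|05|
→ t3 |63|05|05|ce|

RES = [ 0x63  0x05  0x05  0xce ]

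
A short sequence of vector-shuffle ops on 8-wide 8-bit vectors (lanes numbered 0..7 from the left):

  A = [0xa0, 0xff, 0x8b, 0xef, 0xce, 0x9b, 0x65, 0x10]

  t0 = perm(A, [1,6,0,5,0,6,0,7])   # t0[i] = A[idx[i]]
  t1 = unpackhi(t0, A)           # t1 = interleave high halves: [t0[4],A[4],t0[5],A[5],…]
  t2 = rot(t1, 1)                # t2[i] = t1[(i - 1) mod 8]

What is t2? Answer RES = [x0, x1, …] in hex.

RES = [0x10, 0xa0, 0xce, 0x65, 0x9b, 0xa0, 0x65, 0x10]

  t0: ff 65 a0 9b a0 65 a0 10
  t1: a0 ce 65 9b a0 65 10 10
  t2: 10 a0 ce 65 9b a0 65 10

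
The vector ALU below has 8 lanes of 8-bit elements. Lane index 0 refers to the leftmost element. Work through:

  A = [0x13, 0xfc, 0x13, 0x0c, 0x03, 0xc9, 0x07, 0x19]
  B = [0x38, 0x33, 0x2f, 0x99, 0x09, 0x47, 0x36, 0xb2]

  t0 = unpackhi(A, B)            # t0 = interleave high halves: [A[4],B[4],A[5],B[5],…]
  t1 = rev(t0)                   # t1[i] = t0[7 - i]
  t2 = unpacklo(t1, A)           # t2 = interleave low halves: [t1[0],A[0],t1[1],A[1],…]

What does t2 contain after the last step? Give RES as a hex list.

t0 = [0x03, 0x09, 0xc9, 0x47, 0x07, 0x36, 0x19, 0xb2]
t1 = [0xb2, 0x19, 0x36, 0x07, 0x47, 0xc9, 0x09, 0x03]
t2 = [0xb2, 0x13, 0x19, 0xfc, 0x36, 0x13, 0x07, 0x0c]

RES = [ 0xb2  0x13  0x19  0xfc  0x36  0x13  0x07  0x0c ]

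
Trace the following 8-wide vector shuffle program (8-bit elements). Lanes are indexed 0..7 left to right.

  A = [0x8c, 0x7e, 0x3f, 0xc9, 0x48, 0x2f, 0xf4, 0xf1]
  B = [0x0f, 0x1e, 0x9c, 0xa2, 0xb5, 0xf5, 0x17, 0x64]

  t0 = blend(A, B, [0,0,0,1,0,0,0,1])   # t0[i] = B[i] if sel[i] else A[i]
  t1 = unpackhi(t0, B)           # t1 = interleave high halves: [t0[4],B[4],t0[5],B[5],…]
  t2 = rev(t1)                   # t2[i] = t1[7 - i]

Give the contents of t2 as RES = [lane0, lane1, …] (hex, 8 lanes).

→ t0 |8c|7e|3f|a2|48|2f|f4|64|
→ t1 |48|b5|2f|f5|f4|17|64|64|
→ t2 |64|64|17|f4|f5|2f|b5|48|

RES = [ 0x64  0x64  0x17  0xf4  0xf5  0x2f  0xb5  0x48 ]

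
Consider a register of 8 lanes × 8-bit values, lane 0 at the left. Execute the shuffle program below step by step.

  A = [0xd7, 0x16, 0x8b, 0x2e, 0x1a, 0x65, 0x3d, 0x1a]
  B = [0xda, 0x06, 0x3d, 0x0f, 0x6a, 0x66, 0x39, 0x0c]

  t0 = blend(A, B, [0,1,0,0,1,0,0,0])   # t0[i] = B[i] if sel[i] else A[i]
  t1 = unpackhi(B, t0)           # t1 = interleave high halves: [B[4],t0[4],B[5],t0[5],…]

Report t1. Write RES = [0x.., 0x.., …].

→ t0 |d7|06|8b|2e|6a|65|3d|1a|
→ t1 |6a|6a|66|65|39|3d|0c|1a|

RES = [ 0x6a  0x6a  0x66  0x65  0x39  0x3d  0x0c  0x1a ]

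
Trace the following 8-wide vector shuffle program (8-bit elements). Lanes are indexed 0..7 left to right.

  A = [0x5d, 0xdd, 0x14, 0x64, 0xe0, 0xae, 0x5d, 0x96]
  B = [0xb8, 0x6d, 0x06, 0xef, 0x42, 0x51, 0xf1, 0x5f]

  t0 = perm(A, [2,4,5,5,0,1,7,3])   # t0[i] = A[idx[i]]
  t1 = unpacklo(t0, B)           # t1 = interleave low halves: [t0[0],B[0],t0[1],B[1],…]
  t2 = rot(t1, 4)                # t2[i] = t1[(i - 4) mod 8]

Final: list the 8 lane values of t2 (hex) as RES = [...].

→ t0 |14|e0|ae|ae|5d|dd|96|64|
→ t1 |14|b8|e0|6d|ae|06|ae|ef|
→ t2 |ae|06|ae|ef|14|b8|e0|6d|

RES = [0xae, 0x06, 0xae, 0xef, 0x14, 0xb8, 0xe0, 0x6d]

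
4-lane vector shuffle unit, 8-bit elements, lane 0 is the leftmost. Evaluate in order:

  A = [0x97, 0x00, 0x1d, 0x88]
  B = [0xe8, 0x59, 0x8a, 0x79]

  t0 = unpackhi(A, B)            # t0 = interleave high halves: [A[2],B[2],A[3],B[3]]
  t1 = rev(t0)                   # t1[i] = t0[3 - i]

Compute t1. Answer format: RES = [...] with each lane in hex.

RES = [0x79, 0x88, 0x8a, 0x1d]

  t0: 1d 8a 88 79
  t1: 79 88 8a 1d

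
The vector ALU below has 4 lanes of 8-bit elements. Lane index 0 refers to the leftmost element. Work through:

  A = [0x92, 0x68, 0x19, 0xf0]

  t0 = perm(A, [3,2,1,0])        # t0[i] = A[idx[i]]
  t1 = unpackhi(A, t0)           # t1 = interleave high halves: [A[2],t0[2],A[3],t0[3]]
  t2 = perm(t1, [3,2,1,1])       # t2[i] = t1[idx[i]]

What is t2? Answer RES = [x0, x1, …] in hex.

RES = [0x92, 0xf0, 0x68, 0x68]

t0 = [0xf0, 0x19, 0x68, 0x92]
t1 = [0x19, 0x68, 0xf0, 0x92]
t2 = [0x92, 0xf0, 0x68, 0x68]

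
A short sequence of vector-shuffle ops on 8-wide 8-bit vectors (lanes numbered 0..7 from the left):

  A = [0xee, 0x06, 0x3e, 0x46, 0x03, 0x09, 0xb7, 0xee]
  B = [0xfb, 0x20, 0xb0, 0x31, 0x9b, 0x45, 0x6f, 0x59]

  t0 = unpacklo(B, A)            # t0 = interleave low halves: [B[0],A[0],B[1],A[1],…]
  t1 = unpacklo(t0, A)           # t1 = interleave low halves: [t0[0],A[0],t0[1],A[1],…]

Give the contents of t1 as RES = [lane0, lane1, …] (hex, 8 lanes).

RES = [ 0xfb  0xee  0xee  0x06  0x20  0x3e  0x06  0x46 ]

→ t0 |fb|ee|20|06|b0|3e|31|46|
→ t1 |fb|ee|ee|06|20|3e|06|46|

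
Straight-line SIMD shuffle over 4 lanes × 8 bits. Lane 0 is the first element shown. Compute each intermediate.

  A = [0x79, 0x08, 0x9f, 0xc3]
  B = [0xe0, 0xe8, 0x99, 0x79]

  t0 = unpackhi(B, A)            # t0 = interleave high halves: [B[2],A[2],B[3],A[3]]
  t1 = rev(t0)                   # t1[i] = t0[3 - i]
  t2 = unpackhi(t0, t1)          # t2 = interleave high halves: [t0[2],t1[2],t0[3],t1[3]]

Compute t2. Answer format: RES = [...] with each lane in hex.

→ t0 |99|9f|79|c3|
→ t1 |c3|79|9f|99|
→ t2 |79|9f|c3|99|

RES = [0x79, 0x9f, 0xc3, 0x99]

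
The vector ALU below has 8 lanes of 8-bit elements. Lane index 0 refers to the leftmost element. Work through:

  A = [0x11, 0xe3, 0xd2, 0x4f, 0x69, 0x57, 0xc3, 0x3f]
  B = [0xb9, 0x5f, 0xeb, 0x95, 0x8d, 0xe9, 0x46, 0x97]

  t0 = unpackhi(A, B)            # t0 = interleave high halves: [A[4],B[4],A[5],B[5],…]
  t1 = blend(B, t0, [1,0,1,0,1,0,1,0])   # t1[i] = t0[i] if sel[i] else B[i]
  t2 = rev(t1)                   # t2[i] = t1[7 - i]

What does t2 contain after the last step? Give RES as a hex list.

→ t0 |69|8d|57|e9|c3|46|3f|97|
→ t1 |69|5f|57|95|c3|e9|3f|97|
→ t2 |97|3f|e9|c3|95|57|5f|69|

RES = [0x97, 0x3f, 0xe9, 0xc3, 0x95, 0x57, 0x5f, 0x69]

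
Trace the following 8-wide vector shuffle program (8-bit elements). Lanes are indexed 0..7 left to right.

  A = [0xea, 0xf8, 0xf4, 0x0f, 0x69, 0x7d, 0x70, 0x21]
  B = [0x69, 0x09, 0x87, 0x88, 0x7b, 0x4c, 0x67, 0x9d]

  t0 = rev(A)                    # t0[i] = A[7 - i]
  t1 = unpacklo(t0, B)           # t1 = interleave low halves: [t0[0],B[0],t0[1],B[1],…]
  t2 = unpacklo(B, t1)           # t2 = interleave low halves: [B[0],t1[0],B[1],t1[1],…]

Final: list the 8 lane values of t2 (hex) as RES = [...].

  t0: 21 70 7d 69 0f f4 f8 ea
  t1: 21 69 70 09 7d 87 69 88
  t2: 69 21 09 69 87 70 88 09

RES = [0x69, 0x21, 0x09, 0x69, 0x87, 0x70, 0x88, 0x09]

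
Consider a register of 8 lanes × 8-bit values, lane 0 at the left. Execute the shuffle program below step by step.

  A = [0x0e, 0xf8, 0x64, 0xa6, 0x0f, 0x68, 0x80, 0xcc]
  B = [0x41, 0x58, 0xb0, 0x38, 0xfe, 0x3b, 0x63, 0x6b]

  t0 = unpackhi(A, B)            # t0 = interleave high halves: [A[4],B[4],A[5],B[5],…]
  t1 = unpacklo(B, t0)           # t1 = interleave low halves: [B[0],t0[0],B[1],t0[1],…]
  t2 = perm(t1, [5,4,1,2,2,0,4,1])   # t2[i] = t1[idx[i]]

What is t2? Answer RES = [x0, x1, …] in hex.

t0 = [0x0f, 0xfe, 0x68, 0x3b, 0x80, 0x63, 0xcc, 0x6b]
t1 = [0x41, 0x0f, 0x58, 0xfe, 0xb0, 0x68, 0x38, 0x3b]
t2 = [0x68, 0xb0, 0x0f, 0x58, 0x58, 0x41, 0xb0, 0x0f]

RES = [0x68, 0xb0, 0x0f, 0x58, 0x58, 0x41, 0xb0, 0x0f]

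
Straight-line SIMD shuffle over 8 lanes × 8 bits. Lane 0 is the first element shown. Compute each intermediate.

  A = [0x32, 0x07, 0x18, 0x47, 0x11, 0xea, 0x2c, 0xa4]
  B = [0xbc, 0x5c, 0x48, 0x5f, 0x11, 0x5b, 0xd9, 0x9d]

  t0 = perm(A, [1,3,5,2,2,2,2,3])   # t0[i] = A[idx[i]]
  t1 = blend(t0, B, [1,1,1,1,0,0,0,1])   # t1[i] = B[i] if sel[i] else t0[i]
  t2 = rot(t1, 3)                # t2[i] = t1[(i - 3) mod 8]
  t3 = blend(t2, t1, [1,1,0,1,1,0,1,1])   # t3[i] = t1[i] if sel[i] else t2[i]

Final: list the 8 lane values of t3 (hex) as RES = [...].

  t0: 07 47 ea 18 18 18 18 47
  t1: bc 5c 48 5f 18 18 18 9d
  t2: 18 18 9d bc 5c 48 5f 18
  t3: bc 5c 9d 5f 18 48 18 9d

RES = [0xbc, 0x5c, 0x9d, 0x5f, 0x18, 0x48, 0x18, 0x9d]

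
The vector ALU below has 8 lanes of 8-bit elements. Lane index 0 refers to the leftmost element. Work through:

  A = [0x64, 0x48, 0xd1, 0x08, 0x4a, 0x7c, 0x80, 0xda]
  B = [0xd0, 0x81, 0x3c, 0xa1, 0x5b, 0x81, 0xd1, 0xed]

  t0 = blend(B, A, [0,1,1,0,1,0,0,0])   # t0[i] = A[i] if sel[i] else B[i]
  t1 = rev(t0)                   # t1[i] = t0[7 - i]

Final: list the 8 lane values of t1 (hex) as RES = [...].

RES = [ 0xed  0xd1  0x81  0x4a  0xa1  0xd1  0x48  0xd0 ]

  t0: d0 48 d1 a1 4a 81 d1 ed
  t1: ed d1 81 4a a1 d1 48 d0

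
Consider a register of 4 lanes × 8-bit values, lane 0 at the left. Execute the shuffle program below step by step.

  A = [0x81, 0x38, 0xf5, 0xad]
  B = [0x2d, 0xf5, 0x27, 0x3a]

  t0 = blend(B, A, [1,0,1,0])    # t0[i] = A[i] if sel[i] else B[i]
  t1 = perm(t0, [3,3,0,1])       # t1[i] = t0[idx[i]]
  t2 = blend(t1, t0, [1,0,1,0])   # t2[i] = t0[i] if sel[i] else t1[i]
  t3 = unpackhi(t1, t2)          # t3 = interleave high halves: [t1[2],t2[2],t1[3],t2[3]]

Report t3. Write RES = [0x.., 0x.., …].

RES = [0x81, 0xf5, 0xf5, 0xf5]

t0 = [0x81, 0xf5, 0xf5, 0x3a]
t1 = [0x3a, 0x3a, 0x81, 0xf5]
t2 = [0x81, 0x3a, 0xf5, 0xf5]
t3 = [0x81, 0xf5, 0xf5, 0xf5]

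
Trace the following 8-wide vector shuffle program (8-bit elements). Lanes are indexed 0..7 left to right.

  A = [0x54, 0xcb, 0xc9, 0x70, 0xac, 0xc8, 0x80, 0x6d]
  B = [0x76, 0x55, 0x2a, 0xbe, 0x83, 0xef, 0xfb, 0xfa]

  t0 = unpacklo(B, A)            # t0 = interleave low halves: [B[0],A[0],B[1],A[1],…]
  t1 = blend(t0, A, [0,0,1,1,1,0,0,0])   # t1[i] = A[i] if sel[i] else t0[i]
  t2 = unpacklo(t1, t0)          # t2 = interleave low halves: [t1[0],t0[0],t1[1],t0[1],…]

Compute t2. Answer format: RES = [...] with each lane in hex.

t0 = [0x76, 0x54, 0x55, 0xcb, 0x2a, 0xc9, 0xbe, 0x70]
t1 = [0x76, 0x54, 0xc9, 0x70, 0xac, 0xc9, 0xbe, 0x70]
t2 = [0x76, 0x76, 0x54, 0x54, 0xc9, 0x55, 0x70, 0xcb]

RES = [ 0x76  0x76  0x54  0x54  0xc9  0x55  0x70  0xcb ]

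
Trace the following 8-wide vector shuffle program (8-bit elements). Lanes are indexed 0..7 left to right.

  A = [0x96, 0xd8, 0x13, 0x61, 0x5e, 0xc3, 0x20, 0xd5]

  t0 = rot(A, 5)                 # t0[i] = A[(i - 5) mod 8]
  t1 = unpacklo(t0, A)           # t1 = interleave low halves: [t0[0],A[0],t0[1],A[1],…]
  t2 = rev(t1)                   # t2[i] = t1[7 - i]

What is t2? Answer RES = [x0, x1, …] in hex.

RES = [0x61, 0x20, 0x13, 0xc3, 0xd8, 0x5e, 0x96, 0x61]

  t0: 61 5e c3 20 d5 96 d8 13
  t1: 61 96 5e d8 c3 13 20 61
  t2: 61 20 13 c3 d8 5e 96 61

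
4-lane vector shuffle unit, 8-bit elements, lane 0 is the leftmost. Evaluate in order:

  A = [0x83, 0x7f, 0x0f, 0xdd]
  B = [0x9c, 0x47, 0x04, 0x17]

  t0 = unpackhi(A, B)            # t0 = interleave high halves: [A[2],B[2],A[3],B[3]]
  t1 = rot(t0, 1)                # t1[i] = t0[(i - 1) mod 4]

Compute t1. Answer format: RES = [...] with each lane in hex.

RES = [0x17, 0x0f, 0x04, 0xdd]

t0 = [0x0f, 0x04, 0xdd, 0x17]
t1 = [0x17, 0x0f, 0x04, 0xdd]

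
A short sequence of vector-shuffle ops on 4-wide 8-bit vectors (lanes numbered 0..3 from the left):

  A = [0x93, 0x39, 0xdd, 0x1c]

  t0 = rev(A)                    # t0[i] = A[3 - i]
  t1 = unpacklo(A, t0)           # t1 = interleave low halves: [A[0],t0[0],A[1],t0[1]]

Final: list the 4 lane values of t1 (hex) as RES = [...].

t0 = [0x1c, 0xdd, 0x39, 0x93]
t1 = [0x93, 0x1c, 0x39, 0xdd]

RES = [ 0x93  0x1c  0x39  0xdd ]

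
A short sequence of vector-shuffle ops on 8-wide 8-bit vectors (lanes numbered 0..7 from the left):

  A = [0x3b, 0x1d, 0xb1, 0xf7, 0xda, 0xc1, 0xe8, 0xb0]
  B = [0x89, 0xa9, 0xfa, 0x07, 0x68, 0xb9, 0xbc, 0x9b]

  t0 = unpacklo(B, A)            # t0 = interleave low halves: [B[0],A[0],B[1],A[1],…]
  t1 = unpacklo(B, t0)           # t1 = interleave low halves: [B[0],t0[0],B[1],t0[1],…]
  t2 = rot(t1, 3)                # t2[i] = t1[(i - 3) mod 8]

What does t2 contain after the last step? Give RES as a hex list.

RES = [ 0xa9  0x07  0x1d  0x89  0x89  0xa9  0x3b  0xfa ]

→ t0 |89|3b|a9|1d|fa|b1|07|f7|
→ t1 |89|89|a9|3b|fa|a9|07|1d|
→ t2 |a9|07|1d|89|89|a9|3b|fa|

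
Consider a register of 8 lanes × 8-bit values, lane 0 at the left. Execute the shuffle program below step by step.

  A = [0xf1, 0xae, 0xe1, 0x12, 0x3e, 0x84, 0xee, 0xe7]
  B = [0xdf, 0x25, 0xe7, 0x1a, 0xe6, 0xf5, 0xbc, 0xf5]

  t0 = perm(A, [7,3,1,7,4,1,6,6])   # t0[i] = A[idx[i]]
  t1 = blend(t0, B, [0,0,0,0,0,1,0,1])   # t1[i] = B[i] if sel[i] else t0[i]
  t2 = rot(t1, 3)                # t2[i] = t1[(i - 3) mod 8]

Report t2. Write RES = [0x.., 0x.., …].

  t0: e7 12 ae e7 3e ae ee ee
  t1: e7 12 ae e7 3e f5 ee f5
  t2: f5 ee f5 e7 12 ae e7 3e

RES = [0xf5, 0xee, 0xf5, 0xe7, 0x12, 0xae, 0xe7, 0x3e]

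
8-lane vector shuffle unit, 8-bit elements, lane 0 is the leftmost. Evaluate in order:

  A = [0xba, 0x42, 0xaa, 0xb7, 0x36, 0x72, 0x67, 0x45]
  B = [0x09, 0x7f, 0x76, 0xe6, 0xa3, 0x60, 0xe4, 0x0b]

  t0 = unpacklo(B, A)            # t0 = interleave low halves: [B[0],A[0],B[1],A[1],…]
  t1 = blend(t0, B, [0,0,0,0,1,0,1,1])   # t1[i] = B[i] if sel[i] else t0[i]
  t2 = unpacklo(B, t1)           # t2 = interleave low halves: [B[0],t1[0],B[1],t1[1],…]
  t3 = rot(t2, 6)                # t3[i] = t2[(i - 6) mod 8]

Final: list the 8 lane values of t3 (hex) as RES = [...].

t0 = [0x09, 0xba, 0x7f, 0x42, 0x76, 0xaa, 0xe6, 0xb7]
t1 = [0x09, 0xba, 0x7f, 0x42, 0xa3, 0xaa, 0xe4, 0x0b]
t2 = [0x09, 0x09, 0x7f, 0xba, 0x76, 0x7f, 0xe6, 0x42]
t3 = [0x7f, 0xba, 0x76, 0x7f, 0xe6, 0x42, 0x09, 0x09]

RES = [0x7f, 0xba, 0x76, 0x7f, 0xe6, 0x42, 0x09, 0x09]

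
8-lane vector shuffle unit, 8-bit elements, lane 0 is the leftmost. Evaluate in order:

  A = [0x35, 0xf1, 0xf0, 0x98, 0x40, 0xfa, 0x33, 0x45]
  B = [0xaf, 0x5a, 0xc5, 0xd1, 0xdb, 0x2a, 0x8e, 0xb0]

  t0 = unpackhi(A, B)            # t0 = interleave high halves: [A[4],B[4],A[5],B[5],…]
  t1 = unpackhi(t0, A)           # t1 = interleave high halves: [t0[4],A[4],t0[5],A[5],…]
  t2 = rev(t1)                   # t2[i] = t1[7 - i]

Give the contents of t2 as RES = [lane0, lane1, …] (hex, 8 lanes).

RES = [ 0x45  0xb0  0x33  0x45  0xfa  0x8e  0x40  0x33 ]

→ t0 |40|db|fa|2a|33|8e|45|b0|
→ t1 |33|40|8e|fa|45|33|b0|45|
→ t2 |45|b0|33|45|fa|8e|40|33|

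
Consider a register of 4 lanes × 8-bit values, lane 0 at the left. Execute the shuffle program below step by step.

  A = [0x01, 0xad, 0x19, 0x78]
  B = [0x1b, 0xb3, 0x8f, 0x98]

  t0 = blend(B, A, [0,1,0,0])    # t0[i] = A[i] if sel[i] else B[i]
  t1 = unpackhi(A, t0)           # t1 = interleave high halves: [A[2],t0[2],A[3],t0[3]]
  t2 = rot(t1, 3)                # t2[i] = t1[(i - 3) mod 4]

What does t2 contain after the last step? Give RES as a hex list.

t0 = [0x1b, 0xad, 0x8f, 0x98]
t1 = [0x19, 0x8f, 0x78, 0x98]
t2 = [0x8f, 0x78, 0x98, 0x19]

RES = [0x8f, 0x78, 0x98, 0x19]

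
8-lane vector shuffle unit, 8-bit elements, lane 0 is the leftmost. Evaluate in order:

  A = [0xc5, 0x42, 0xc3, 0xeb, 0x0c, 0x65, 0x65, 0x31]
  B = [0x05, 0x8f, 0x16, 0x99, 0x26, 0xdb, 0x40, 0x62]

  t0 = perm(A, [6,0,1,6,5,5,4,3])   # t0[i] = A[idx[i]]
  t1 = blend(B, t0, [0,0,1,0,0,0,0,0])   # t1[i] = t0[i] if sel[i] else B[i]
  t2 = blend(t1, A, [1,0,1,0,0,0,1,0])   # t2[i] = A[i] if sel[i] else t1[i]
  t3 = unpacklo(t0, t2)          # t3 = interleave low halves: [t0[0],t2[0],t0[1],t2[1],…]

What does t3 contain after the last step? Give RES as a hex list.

t0 = [0x65, 0xc5, 0x42, 0x65, 0x65, 0x65, 0x0c, 0xeb]
t1 = [0x05, 0x8f, 0x42, 0x99, 0x26, 0xdb, 0x40, 0x62]
t2 = [0xc5, 0x8f, 0xc3, 0x99, 0x26, 0xdb, 0x65, 0x62]
t3 = [0x65, 0xc5, 0xc5, 0x8f, 0x42, 0xc3, 0x65, 0x99]

RES = [0x65, 0xc5, 0xc5, 0x8f, 0x42, 0xc3, 0x65, 0x99]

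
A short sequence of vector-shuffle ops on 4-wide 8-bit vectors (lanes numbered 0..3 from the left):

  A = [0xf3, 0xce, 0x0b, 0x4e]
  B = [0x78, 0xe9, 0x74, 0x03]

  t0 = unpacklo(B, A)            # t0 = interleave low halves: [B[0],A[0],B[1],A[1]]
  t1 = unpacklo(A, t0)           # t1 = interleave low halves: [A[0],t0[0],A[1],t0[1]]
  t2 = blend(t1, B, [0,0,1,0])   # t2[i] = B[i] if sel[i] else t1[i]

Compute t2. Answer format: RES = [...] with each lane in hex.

RES = [ 0xf3  0x78  0x74  0xf3 ]

  t0: 78 f3 e9 ce
  t1: f3 78 ce f3
  t2: f3 78 74 f3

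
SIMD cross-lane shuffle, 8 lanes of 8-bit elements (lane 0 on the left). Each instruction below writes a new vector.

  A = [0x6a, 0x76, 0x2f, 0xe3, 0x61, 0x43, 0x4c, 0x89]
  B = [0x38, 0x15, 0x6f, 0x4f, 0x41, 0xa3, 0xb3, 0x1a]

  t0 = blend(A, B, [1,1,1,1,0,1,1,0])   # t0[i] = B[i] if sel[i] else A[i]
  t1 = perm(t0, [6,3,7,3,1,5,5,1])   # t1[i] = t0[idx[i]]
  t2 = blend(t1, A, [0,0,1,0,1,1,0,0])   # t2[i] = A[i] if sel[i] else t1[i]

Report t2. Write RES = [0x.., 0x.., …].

RES = [ 0xb3  0x4f  0x2f  0x4f  0x61  0x43  0xa3  0x15 ]

t0 = [0x38, 0x15, 0x6f, 0x4f, 0x61, 0xa3, 0xb3, 0x89]
t1 = [0xb3, 0x4f, 0x89, 0x4f, 0x15, 0xa3, 0xa3, 0x15]
t2 = [0xb3, 0x4f, 0x2f, 0x4f, 0x61, 0x43, 0xa3, 0x15]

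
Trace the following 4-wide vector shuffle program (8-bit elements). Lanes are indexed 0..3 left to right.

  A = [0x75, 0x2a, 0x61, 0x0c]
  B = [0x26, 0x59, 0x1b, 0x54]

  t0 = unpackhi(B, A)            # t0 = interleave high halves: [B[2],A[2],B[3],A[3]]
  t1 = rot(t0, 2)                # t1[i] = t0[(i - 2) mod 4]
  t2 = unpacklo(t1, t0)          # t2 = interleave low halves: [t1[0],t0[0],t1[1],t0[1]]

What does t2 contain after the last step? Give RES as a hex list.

  t0: 1b 61 54 0c
  t1: 54 0c 1b 61
  t2: 54 1b 0c 61

RES = [0x54, 0x1b, 0x0c, 0x61]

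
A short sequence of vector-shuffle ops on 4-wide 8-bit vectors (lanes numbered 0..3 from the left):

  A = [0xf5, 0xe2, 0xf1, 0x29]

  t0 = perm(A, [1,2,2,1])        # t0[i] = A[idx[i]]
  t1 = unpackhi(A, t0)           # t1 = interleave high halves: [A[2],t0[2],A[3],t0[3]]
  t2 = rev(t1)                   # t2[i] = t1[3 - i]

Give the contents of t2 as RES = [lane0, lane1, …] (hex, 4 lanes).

t0 = [0xe2, 0xf1, 0xf1, 0xe2]
t1 = [0xf1, 0xf1, 0x29, 0xe2]
t2 = [0xe2, 0x29, 0xf1, 0xf1]

RES = [ 0xe2  0x29  0xf1  0xf1 ]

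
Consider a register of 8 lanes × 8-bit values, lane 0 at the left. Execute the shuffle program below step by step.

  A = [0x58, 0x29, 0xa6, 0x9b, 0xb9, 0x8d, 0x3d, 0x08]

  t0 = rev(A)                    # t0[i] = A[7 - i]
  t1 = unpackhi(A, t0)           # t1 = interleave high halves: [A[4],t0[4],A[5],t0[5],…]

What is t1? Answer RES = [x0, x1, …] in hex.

t0 = [0x08, 0x3d, 0x8d, 0xb9, 0x9b, 0xa6, 0x29, 0x58]
t1 = [0xb9, 0x9b, 0x8d, 0xa6, 0x3d, 0x29, 0x08, 0x58]

RES = [ 0xb9  0x9b  0x8d  0xa6  0x3d  0x29  0x08  0x58 ]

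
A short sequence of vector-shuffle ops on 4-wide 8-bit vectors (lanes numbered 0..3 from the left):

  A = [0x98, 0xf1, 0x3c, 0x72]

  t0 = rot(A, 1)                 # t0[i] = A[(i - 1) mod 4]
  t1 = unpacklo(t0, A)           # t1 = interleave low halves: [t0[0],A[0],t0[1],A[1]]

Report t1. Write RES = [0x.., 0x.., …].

RES = [0x72, 0x98, 0x98, 0xf1]

t0 = [0x72, 0x98, 0xf1, 0x3c]
t1 = [0x72, 0x98, 0x98, 0xf1]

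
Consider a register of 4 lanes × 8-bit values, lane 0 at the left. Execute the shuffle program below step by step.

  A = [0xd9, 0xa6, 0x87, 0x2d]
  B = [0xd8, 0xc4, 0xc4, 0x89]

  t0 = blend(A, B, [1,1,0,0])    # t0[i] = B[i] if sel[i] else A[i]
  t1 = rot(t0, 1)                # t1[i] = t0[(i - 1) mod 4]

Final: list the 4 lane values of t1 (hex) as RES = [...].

  t0: d8 c4 87 2d
  t1: 2d d8 c4 87

RES = [0x2d, 0xd8, 0xc4, 0x87]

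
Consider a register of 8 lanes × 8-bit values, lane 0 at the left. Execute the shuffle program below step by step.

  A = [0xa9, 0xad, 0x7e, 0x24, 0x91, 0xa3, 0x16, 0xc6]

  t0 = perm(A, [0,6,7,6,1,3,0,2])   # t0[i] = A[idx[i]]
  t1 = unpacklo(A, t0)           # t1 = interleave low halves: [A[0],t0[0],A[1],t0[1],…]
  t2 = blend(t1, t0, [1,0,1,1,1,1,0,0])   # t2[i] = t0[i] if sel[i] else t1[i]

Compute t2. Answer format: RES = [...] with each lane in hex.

RES = [ 0xa9  0xa9  0xc6  0x16  0xad  0x24  0x24  0x16 ]

t0 = [0xa9, 0x16, 0xc6, 0x16, 0xad, 0x24, 0xa9, 0x7e]
t1 = [0xa9, 0xa9, 0xad, 0x16, 0x7e, 0xc6, 0x24, 0x16]
t2 = [0xa9, 0xa9, 0xc6, 0x16, 0xad, 0x24, 0x24, 0x16]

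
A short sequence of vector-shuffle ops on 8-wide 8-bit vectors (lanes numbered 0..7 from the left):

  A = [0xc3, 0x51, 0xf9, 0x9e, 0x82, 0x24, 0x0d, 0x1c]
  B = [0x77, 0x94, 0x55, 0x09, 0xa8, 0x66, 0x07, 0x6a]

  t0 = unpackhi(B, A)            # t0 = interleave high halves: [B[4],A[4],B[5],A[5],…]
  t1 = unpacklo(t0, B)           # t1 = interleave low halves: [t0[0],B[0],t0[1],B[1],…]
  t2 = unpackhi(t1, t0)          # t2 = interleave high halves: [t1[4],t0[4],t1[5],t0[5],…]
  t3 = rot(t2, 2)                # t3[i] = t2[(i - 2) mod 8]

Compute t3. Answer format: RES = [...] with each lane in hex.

RES = [ 0x09  0x1c  0x66  0x07  0x55  0x0d  0x24  0x6a ]

t0 = [0xa8, 0x82, 0x66, 0x24, 0x07, 0x0d, 0x6a, 0x1c]
t1 = [0xa8, 0x77, 0x82, 0x94, 0x66, 0x55, 0x24, 0x09]
t2 = [0x66, 0x07, 0x55, 0x0d, 0x24, 0x6a, 0x09, 0x1c]
t3 = [0x09, 0x1c, 0x66, 0x07, 0x55, 0x0d, 0x24, 0x6a]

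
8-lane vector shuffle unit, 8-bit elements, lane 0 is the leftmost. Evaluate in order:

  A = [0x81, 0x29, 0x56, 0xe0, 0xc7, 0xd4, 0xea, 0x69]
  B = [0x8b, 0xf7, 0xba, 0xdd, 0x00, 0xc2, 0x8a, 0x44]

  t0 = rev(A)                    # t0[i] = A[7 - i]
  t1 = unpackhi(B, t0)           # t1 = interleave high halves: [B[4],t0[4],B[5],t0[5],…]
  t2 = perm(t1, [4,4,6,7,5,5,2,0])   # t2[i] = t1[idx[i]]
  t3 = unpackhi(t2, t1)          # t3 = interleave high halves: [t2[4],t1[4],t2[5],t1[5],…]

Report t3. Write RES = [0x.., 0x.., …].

  t0: 69 ea d4 c7 e0 56 29 81
  t1: 00 e0 c2 56 8a 29 44 81
  t2: 8a 8a 44 81 29 29 c2 00
  t3: 29 8a 29 29 c2 44 00 81

RES = [0x29, 0x8a, 0x29, 0x29, 0xc2, 0x44, 0x00, 0x81]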